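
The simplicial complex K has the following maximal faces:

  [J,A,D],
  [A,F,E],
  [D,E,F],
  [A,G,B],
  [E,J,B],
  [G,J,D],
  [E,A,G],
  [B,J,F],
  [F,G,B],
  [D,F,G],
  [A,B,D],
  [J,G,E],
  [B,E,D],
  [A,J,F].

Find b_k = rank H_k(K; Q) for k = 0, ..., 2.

Take the total order A < B < D < E < F < G < J on the vertex set. Then K (dimension 2) consists of the simplices:

  0-simplices (7): A, B, D, E, F, G, J
  1-simplices (21): AB, AD, AE, AF, AG, AJ, BD, BE, BF, BG, BJ, DE, DF, DG, DJ, EF, EG, EJ, FG, FJ, GJ
  2-simplices (14): ABD, ABG, ADJ, AEF, AEG, AFJ, BDE, BEJ, BFG, BFJ, DEF, DFG, DGJ, EGJ

so the chain groups are C_0 ≅ Z^7, C_1 ≅ Z^21, C_2 ≅ Z^14.

∂_1: C_1 → C_0 maps an edge to its endpoints' difference, ∂[p,q] = q − p. For instance
  ∂EF = F − E.
As a 7×21 matrix over Z this has rank 6, with invariant factors (1,1,1,1,1,1).

Boundary ∂_2: C_2 → C_1 sends each 2-simplex [p,q,r] to [q,r] − [p,r] + [p,q]. For instance
  ∂AEG = EG − AG + AE,
  ∂DFG = FG − DG + DF.
The 21×14 boundary matrix has rank 13 and Smith normal form diag(1,1,1,1,1,1,1,1,1,1,1,1,1).

Reading off H_k = ker ∂_k / im ∂_{k+1}:

  H_0: rank C_0 − rank ∂_1 = 7 − 6 = 1, and the invariant factors of ∂_1 are all 1, so H_0 ≅ Z.
  H_1: rank ker ∂_1 − rank ∂_2 = (21 − 6) − 13 = 2, and the invariant factors of ∂_2 are all 1, so H_1 ≅ Z^2.
  H_2: rank ker ∂_2 − rank ∂_3 = (14 − 13) − 0 = 1, and there is no ∂_3, so H_2 ≅ Z.

As a check, the Euler characteristic is 7 − 21 + 14 = 0, which agrees with 1 − 2 + 1 = 0.

Hence the Betti numbers are b_0 = 1, b_1 = 2, b_2 = 1.

b_0 = 1, b_1 = 2, b_2 = 1.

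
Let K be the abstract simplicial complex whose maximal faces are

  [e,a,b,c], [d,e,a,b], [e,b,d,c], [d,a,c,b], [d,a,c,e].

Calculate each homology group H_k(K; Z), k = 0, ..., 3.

H_0 ≅ Z,  H_1 = 0,  H_2 = 0,  H_3 ≅ Z.

Fix the vertex order a < b < c < d < e and write every simplex with vertices in increasing order. Then dim K = 3 and the simplices of K are:

  0-simplices (5): a, b, c, d, e
  1-simplices (10): ab, ac, ad, ae, bc, bd, be, cd, ce, de
  2-simplices (10): abc, abd, abe, acd, ace, ade, bcd, bce, bde, cde
  3-simplices (5): abcd, abce, abde, acde, bcde

giving chain groups C_0 ≅ Z^5, C_1 ≅ Z^10, C_2 ≅ Z^10, C_3 ≅ Z^5.

∂_1: C_1 → C_0 is given by ∂[p,q] = [q] − [p]. For instance
  ∂bd = d − b.
The 5×10 boundary matrix has rank 4 and Smith normal form diag(1,1,1,1).

Boundary ∂_2: C_2 → C_1 maps a triangle to the signed sum of its edges. For instance
  ∂bce = ce − be + bc,
  ∂bcd = cd − bd + bc.
The resulting 10×10 matrix has rank 6, and its Smith normal form has invariant factors (1,1,1,1,1,1).

∂_3: C_3 → C_2 sends each 3-simplex σ to the alternating sum Σ_i (−1)^i (σ with its i-th vertex removed). For instance
  ∂abcd = bcd − acd + abd − abc,
  ∂bcde = cde − bde + bce − bcd.
The resulting 10×5 matrix has rank 4, and its Smith normal form has invariant factors (1,1,1,1).

Reading off H_k = ker ∂_k / im ∂_{k+1}:

  H_0: rank C_0 − rank ∂_1 = 5 − 4 = 1, and the invariant factors of ∂_1 are all 1, so H_0 ≅ Z.
  H_1: rank ker ∂_1 − rank ∂_2 = (10 − 4) − 6 = 0, and the invariant factors of ∂_2 are all 1, so H_1 ≅ 0.
  H_2: rank ker ∂_2 − rank ∂_3 = (10 − 6) − 4 = 0, and the invariant factors of ∂_3 are all 1, so H_2 ≅ 0.
  H_3: rank ker ∂_3 − rank ∂_4 = (5 − 4) − 0 = 1, and there is no ∂_4, so H_3 ≅ Z.

As a check, the Euler characteristic is 5 − 10 + 10 − 5 = 0, which agrees with 1 − 0 + 0 − 1 = 0.
(K is a triangulation of the 3-sphere S^3.)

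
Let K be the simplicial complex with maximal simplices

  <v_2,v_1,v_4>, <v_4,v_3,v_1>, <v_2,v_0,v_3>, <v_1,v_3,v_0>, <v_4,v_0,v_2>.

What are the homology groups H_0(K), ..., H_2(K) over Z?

H_0 ≅ Z,  H_1 ≅ Z,  H_2 = 0.

Take the total order v_0 < v_1 < v_2 < v_3 < v_4 on the vertex set. Then K (dimension 2) consists of the simplices:

  0-simplices (5): [v_0], [v_1], [v_2], [v_3], [v_4]
  1-simplices (10): [v_0,v_1], [v_0,v_2], [v_0,v_3], [v_0,v_4], [v_1,v_2], [v_1,v_3], [v_1,v_4], [v_2,v_3], [v_2,v_4], [v_3,v_4]
  2-simplices (5): [v_0,v_1,v_3], [v_0,v_2,v_3], [v_0,v_2,v_4], [v_1,v_2,v_4], [v_1,v_3,v_4]

so the chain groups are C_0 ≅ Z^5, C_1 ≅ Z^10, C_2 ≅ Z^5.

The boundary map ∂_1: C_1 → C_0 maps an edge to its endpoints' difference, ∂[p,q] = q − p.
This gives a 5×10 integer matrix of rank 4; reducing to Smith normal form yields diagonal entries (1,1,1,1).

The boundary map ∂_2: C_2 → C_1 sends each 2-simplex [p,q,r] to [q,r] − [p,r] + [p,q]. For instance
  ∂[v_0,v_2,v_4] = [v_2,v_4] − [v_0,v_4] + [v_0,v_2],
  ∂[v_1,v_3,v_4] = [v_3,v_4] − [v_1,v_4] + [v_1,v_3].
The resulting 10×5 matrix has rank 5, and its Smith normal form has invariant factors (1,1,1,1,1).

Now H_k = ker ∂_k / im ∂_{k+1}, so:

  H_0: rank C_0 − rank ∂_1 = 5 − 4 = 1, and the invariant factors of ∂_1 are all 1, so H_0 ≅ Z.
  H_1: rank ker ∂_1 − rank ∂_2 = (10 − 4) − 5 = 1, and the invariant factors of ∂_2 are all 1, so H_1 ≅ Z.
  H_2: rank ker ∂_2 − rank ∂_3 = (5 − 5) − 0 = 0, and there is no ∂_3, so H_2 ≅ 0.

As a check, the Euler characteristic is 5 − 10 + 5 = 0, which agrees with 1 − 1 + 0 = 0.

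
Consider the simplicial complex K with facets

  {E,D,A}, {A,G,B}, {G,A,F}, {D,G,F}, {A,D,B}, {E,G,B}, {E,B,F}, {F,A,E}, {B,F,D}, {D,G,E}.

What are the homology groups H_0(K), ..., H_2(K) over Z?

H_0 = Z,  H_1 = Z/2Z,  H_2 = 0.

Order the vertices as A < B < D < E < F < G. Listing each simplex with vertices in this order, K has dimension 2 with simplices:

  0-simplices (6): A, B, D, E, F, G
  1-simplices (15): AB, AD, AE, AF, AG, BD, BE, BF, BG, DE, DF, DG, EF, EG, FG
  2-simplices (10): ABD, ABG, ADE, AEF, AFG, BDF, BEF, BEG, DEG, DFG

so the chain groups are C_0 ≅ Z^6, C_1 ≅ Z^15, C_2 ≅ Z^10.

The boundary map ∂_1: C_1 → C_0 sends each edge [p,q] (with p < q) to q − p. For instance
  ∂DG = G − D.
This gives a 6×15 integer matrix of rank 5; reducing to Smith normal form yields diagonal entries (1,1,1,1,1).

The boundary map ∂_2: C_2 → C_1 sends each 2-simplex [p,q,r] to [q,r] − [p,r] + [p,q]. For instance
  ∂ADE = DE − AE + AD,
  ∂DEG = EG − DG + DE.
The resulting 15×10 matrix has rank 10, and its Smith normal form has invariant factors (1,1,1,1,1,1,1,1,1,2).

Now H_k = ker ∂_k / im ∂_{k+1}, so:

  H_0: rank C_0 − rank ∂_1 = 6 − 5 = 1, and the invariant factors of ∂_1 are all 1, so H_0 = Z.
  H_1: rank ker ∂_1 − rank ∂_2 = (15 − 5) − 10 = 0, and ∂_2 has invariant factor 2 > 1, so H_1 = Z/2Z.
  H_2: rank ker ∂_2 − rank ∂_3 = (10 − 10) − 0 = 0, and there is no ∂_3, so H_2 = 0.

As a check, the Euler characteristic is 6 − 15 + 10 = 1, which agrees with 1 − 0 + 0 = 1.
(K is a triangulation of the real projective plane RP^2.)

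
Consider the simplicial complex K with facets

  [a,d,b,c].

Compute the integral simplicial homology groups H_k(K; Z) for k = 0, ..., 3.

K has 4 vertices, 6 edges, 4 triangles, 1 3-simplex.
rank ∂_0 = 0, rank ∂_1 = 3 ⇒ b_0 = 4 − 0 − 3 = 1; all invariant factors of ∂_1 are 1 so no torsion. So H_0 = Z.
rank ∂_1 = 3, rank ∂_2 = 3 ⇒ b_1 = 6 − 3 − 3 = 0; all invariant factors of ∂_2 are 1 so no torsion. So H_1 = 0.
rank ∂_2 = 3, rank ∂_3 = 1 ⇒ b_2 = 4 − 3 − 1 = 0; all invariant factors of ∂_3 are 1 so no torsion. So H_2 = 0.
rank ∂_3 = 1, rank ∂_4 = 0 ⇒ b_3 = 1 − 1 − 0 = 0. So H_3 = 0.

H_0 ≅ Z,  H_1 = 0,  H_2 = 0,  H_3 = 0.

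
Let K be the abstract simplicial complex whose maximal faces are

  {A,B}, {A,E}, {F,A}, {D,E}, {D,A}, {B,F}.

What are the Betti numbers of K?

Order the vertices as A < B < D < E < F. Listing each simplex with vertices in this order, K has dimension 1 with simplices:

  0-simplices (5): A, B, D, E, F
  1-simplices (6): AB, AD, AE, AF, BF, DE

so the chain groups are C_0 ≅ Z^5, C_1 ≅ Z^6.

∂_1: C_1 → C_0 maps an edge to its endpoints' difference, ∂[p,q] = q − p.
The 5×6 boundary matrix has rank 4 and Smith normal form diag(1,1,1,1).

Reading off H_k = ker ∂_k / im ∂_{k+1}:

  H_0: rank C_0 − rank ∂_1 = 5 − 4 = 1, and the invariant factors of ∂_1 are all 1, so H_0 ≅ Z.
  H_1: rank ker ∂_1 − rank ∂_2 = (6 − 4) − 0 = 2, and there is no ∂_2, so H_1 ≅ Z^2.

Hence the Betti numbers are b_0 = 1, b_1 = 2.

b_0 = 1, b_1 = 2.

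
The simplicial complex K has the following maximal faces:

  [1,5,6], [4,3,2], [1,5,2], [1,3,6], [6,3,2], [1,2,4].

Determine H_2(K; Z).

H_2 = 0.

Order the vertices as 1 < 2 < 3 < 4 < 5 < 6. Listing each simplex with vertices in this order, K has dimension 2 with simplices:

  0-simplices (6): [1], [2], [3], [4], [5], [6]
  1-simplices (12): [1,2], [1,3], [1,4], [1,5], [1,6], [2,3], [2,4], [2,5], [2,6], [3,4], [3,6], [5,6]
  2-simplices (6): [1,2,4], [1,2,5], [1,3,6], [1,5,6], [2,3,4], [2,3,6]

Hence C_0 ≅ Z^6, C_1 ≅ Z^12, C_2 ≅ Z^6.

∂_1: C_1 → C_0 sends each edge [p,q] (with p < q) to q − p. For instance
  ∂[3,6] = [6] − [3].
As a 6×12 matrix over Z this has rank 5, with invariant factors (1,1,1,1,1).

Boundary ∂_2: C_2 → C_1 sends each 2-simplex [p,q,r] to [q,r] − [p,r] + [p,q]. For instance
  ∂[1,3,6] = [3,6] − [1,6] + [1,3],
  ∂[1,5,6] = [5,6] − [1,6] + [1,5].
As a 12×6 matrix over Z this has rank 6, with invariant factors (1,1,1,1,1,1).

Reading off H_k = ker ∂_k / im ∂_{k+1}:

  H_2: rank ker ∂_2 − rank ∂_3 = (6 − 6) − 0 = 0, and there is no ∂_3, so H_2 ≅ 0.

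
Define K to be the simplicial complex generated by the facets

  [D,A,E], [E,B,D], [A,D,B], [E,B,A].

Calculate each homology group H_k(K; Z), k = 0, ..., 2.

H_0 ≅ Z,  H_1 = 0,  H_2 ≅ Z.

Take the total order A < B < D < E on the vertex set. Then K (dimension 2) consists of the simplices:

  0-simplices (4): A, B, D, E
  1-simplices (6): AB, AD, AE, BD, BE, DE
  2-simplices (4): ABD, ABE, ADE, BDE

so the chain groups are C_0 ≅ Z^4, C_1 ≅ Z^6, C_2 ≅ Z^4.

The boundary map ∂_1: C_1 → C_0 is given by ∂[p,q] = [q] − [p].
The 4×6 boundary matrix has rank 3 and Smith normal form diag(1,1,1).

∂_2: C_2 → C_1 maps a triangle to the signed sum of its edges. For instance
  ∂ABD = BD − AD + AB,
  ∂ABE = BE − AE + AB.
The resulting 6×4 matrix has rank 3, and its Smith normal form has invariant factors (1,1,1).

Reading off H_k = ker ∂_k / im ∂_{k+1}:

  H_0: rank C_0 − rank ∂_1 = 4 − 3 = 1, and the invariant factors of ∂_1 are all 1, so H_0 = Z.
  H_1: rank ker ∂_1 − rank ∂_2 = (6 − 3) − 3 = 0, and the invariant factors of ∂_2 are all 1, so H_1 = 0.
  H_2: rank ker ∂_2 − rank ∂_3 = (4 − 3) − 0 = 1, and there is no ∂_3, so H_2 = Z.

As a check, the Euler characteristic is 4 − 6 + 4 = 2, which agrees with 1 − 0 + 1 = 2.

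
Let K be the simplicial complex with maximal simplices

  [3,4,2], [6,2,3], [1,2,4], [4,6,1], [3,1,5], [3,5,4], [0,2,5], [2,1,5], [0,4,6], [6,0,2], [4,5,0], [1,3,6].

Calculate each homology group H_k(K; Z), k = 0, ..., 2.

H_0 = Z,  H_1 = Z/2Z,  H_2 = 0.

Order the vertices as 0 < 1 < 2 < 3 < 4 < 5 < 6. Listing each simplex with vertices in this order, K has dimension 2 with simplices:

  0-simplices (7): [0], [1], [2], [3], [4], [5], [6]
  1-simplices (18): [0,2], [0,4], [0,5], [0,6], [1,2], [1,3], [1,4], [1,5], [1,6], [2,3], [2,4], [2,5], [2,6], [3,4], [3,5], [3,6], [4,5], [4,6]
  2-simplices (12): [0,2,5], [0,2,6], [0,4,5], [0,4,6], [1,2,4], [1,2,5], [1,3,5], [1,3,6], [1,4,6], [2,3,4], [2,3,6], [3,4,5]

Hence C_0 ≅ Z^7, C_1 ≅ Z^18, C_2 ≅ Z^12.

The boundary map ∂_1: C_1 → C_0 sends each edge [p,q] (with p < q) to q − p. For instance
  ∂[3,4] = [4] − [3].
This gives a 7×18 integer matrix of rank 6; reducing to Smith normal form yields diagonal entries (1,1,1,1,1,1).

Boundary ∂_2: C_2 → C_1 maps a triangle to the signed sum of its edges. For instance
  ∂[1,3,6] = [3,6] − [1,6] + [1,3],
  ∂[2,3,4] = [3,4] − [2,4] + [2,3].
The 18×12 boundary matrix has rank 12 and Smith normal form diag(1,1,1,1,1,1,1,1,1,1,1,2).

Reading off H_k = ker ∂_k / im ∂_{k+1}:

  H_0: rank C_0 − rank ∂_1 = 7 − 6 = 1, and the invariant factors of ∂_1 are all 1, so H_0 = Z.
  H_1: rank ker ∂_1 − rank ∂_2 = (18 − 6) − 12 = 0, and ∂_2 has invariant factor 2 > 1, so H_1 = Z/2Z.
  H_2: rank ker ∂_2 − rank ∂_3 = (12 − 12) − 0 = 0, and there is no ∂_3, so H_2 = 0.

(K is a triangulation of the real projective plane RP^2.)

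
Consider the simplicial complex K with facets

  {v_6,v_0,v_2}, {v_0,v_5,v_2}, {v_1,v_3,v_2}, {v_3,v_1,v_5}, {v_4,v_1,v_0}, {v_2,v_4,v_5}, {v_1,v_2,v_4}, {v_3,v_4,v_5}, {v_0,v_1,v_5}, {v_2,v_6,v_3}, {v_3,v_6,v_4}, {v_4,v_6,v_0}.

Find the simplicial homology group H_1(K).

H_1 = Z_2.

K has 7 vertices, 18 edges, 12 triangles.
rank ∂_1 = 6, rank ∂_2 = 12 ⇒ b_1 = 18 − 6 − 12 = 0; ∂_2 has invariant factor(s) [2] giving torsion. So H_1 ≅ Z_2.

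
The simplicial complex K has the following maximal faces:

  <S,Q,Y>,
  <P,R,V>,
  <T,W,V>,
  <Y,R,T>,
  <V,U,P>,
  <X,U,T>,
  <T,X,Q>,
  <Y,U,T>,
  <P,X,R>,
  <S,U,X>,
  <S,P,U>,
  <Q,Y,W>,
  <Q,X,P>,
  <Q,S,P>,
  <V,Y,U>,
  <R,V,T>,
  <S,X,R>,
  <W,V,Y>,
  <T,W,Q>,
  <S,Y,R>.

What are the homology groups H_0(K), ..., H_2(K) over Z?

Order the vertices as P < Q < R < S < T < U < V < W < X < Y. Listing each simplex with vertices in this order, K has dimension 2 with simplices:

  0-simplices (10): P, Q, R, S, T, U, V, W, X, Y
  1-simplices (30): PQ, PR, PS, PU, PV, PX, QS, QT, QW, QX, QY, RS, RT, RV, RX, RY, SU, SX, SY, TU, TV, TW, TX, TY, UV, UX, UY, VW, VY, WY
  2-simplices (20): PQS, PQX, PRV, PRX, PSU, PUV, QSY, QTW, QTX, QWY, RSX, RSY, RTV, RTY, SUX, TUX, TUY, TVW, UVY, VWY

so the chain groups are C_0 ≅ Z^10, C_1 ≅ Z^30, C_2 ≅ Z^20.

Boundary ∂_1: C_1 → C_0 maps an edge to its endpoints' difference, ∂[p,q] = q − p.
The 10×30 boundary matrix has rank 9 and Smith normal form diag(1,1,1,1,1,1,1,1,1).

Boundary ∂_2: C_2 → C_1 maps a triangle to the signed sum of its edges. For instance
  ∂PQS = QS − PS + PQ,
  ∂RTV = TV − RV + RT.
The resulting 30×20 matrix has rank 20, and its Smith normal form has invariant factors (1,1,1,1,1,1,1,1,1,1,1,1,1,1,1,1,1,1,1,2).

Now H_k = ker ∂_k / im ∂_{k+1}, so:

  H_0: rank C_0 − rank ∂_1 = 10 − 9 = 1, and the invariant factors of ∂_1 are all 1, so H_0 ≅ Z.
  H_1: rank ker ∂_1 − rank ∂_2 = (30 − 9) − 20 = 1, and ∂_2 has invariant factor 2 > 1, so H_1 ≅ Z ⊕ Z/2Z.
  H_2: rank ker ∂_2 − rank ∂_3 = (20 − 20) − 0 = 0, and there is no ∂_3, so H_2 ≅ 0.

H_0 ≅ Z,  H_1 ≅ Z ⊕ Z/2Z,  H_2 = 0.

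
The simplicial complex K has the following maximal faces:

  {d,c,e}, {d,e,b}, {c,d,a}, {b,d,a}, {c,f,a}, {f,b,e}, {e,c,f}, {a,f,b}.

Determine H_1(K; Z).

Take the total order a < b < c < d < e < f on the vertex set. Then K (dimension 2) consists of the simplices:

  0-simplices (6): a, b, c, d, e, f
  1-simplices (12): ab, ac, ad, af, bd, be, bf, cd, ce, cf, de, ef
  2-simplices (8): abd, abf, acd, acf, bde, bef, cde, cef

Hence C_0 ≅ Z^6, C_1 ≅ Z^12, C_2 ≅ Z^8.

∂_1: C_1 → C_0 sends each edge [p,q] (with p < q) to q − p.
The resulting 6×12 matrix has rank 5, and its Smith normal form has invariant factors (1,1,1,1,1).

∂_2: C_2 → C_1 maps a triangle to the signed sum of its edges. For instance
  ∂cef = ef − cf + ce,
  ∂acd = cd − ad + ac.
This gives a 12×8 integer matrix of rank 7; reducing to Smith normal form yields diagonal entries (1,1,1,1,1,1,1).

Computing H_k = (kernel of ∂_k) / (image of ∂_{k+1}):

  H_1: rank ker ∂_1 − rank ∂_2 = (12 − 5) − 7 = 0, and the invariant factors of ∂_2 are all 1, so H_1 = 0.

H_1 = 0.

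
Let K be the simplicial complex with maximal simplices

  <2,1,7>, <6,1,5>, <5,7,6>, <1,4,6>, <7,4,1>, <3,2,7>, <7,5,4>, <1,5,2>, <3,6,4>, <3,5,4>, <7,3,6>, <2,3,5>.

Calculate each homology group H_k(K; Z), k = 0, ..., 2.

H_0 ≅ Z,  H_1 ≅ Z/2,  H_2 = 0.

Take the total order 1 < 2 < 3 < 4 < 5 < 6 < 7 on the vertex set. Then K (dimension 2) consists of the simplices:

  0-simplices (7): [1], [2], [3], [4], [5], [6], [7]
  1-simplices (18): [1,2], [1,4], [1,5], [1,6], [1,7], [2,3], [2,5], [2,7], [3,4], [3,5], [3,6], [3,7], [4,5], [4,6], [4,7], [5,6], [5,7], [6,7]
  2-simplices (12): [1,2,5], [1,2,7], [1,4,6], [1,4,7], [1,5,6], [2,3,5], [2,3,7], [3,4,5], [3,4,6], [3,6,7], [4,5,7], [5,6,7]

Hence C_0 ≅ Z^7, C_1 ≅ Z^18, C_2 ≅ Z^12.

∂_1: C_1 → C_0 is given by ∂[p,q] = [q] − [p].
The resulting 7×18 matrix has rank 6, and its Smith normal form has invariant factors (1,1,1,1,1,1).

The boundary map ∂_2: C_2 → C_1 acts by ∂[p,q,r] = [q,r] − [p,r] + [p,q]. For instance
  ∂[4,5,7] = [5,7] − [4,7] + [4,5],
  ∂[2,3,5] = [3,5] − [2,5] + [2,3].
As a 18×12 matrix over Z this has rank 12, with invariant factors (1,1,1,1,1,1,1,1,1,1,1,2).

From H_k ≅ ker(∂_k) / im(∂_{k+1}) we obtain:

  H_0: rank C_0 − rank ∂_1 = 7 − 6 = 1, and the invariant factors of ∂_1 are all 1, so H_0 = Z.
  H_1: rank ker ∂_1 − rank ∂_2 = (18 − 6) − 12 = 0, and ∂_2 has invariant factor 2 > 1, so H_1 = Z/2.
  H_2: rank ker ∂_2 − rank ∂_3 = (12 − 12) − 0 = 0, and there is no ∂_3, so H_2 = 0.

(K is a triangulation of the real projective plane RP^2.)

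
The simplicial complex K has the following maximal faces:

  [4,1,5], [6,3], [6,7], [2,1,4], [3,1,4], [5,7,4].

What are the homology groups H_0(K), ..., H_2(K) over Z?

H_0 = Z,  H_1 = Z,  H_2 = 0.

Order the vertices as 1 < 2 < 3 < 4 < 5 < 6 < 7. Listing each simplex with vertices in this order, K has dimension 2 with simplices:

  0-simplices (7): [1], [2], [3], [4], [5], [6], [7]
  1-simplices (11): [1,2], [1,3], [1,4], [1,5], [2,4], [3,4], [3,6], [4,5], [4,7], [5,7], [6,7]
  2-simplices (4): [1,2,4], [1,3,4], [1,4,5], [4,5,7]

giving chain groups C_0 ≅ Z^7, C_1 ≅ Z^11, C_2 ≅ Z^4.

∂_1: C_1 → C_0 sends each edge [p,q] (with p < q) to q − p. For instance
  ∂[4,5] = [5] − [4].
The 7×11 boundary matrix has rank 6 and Smith normal form diag(1,1,1,1,1,1).

Boundary ∂_2: C_2 → C_1 sends each 2-simplex [p,q,r] to [q,r] − [p,r] + [p,q]. For instance
  ∂[1,2,4] = [2,4] − [1,4] + [1,2],
  ∂[1,4,5] = [4,5] − [1,5] + [1,4].
The resulting 11×4 matrix has rank 4, and its Smith normal form has invariant factors (1,1,1,1).

Computing H_k = (kernel of ∂_k) / (image of ∂_{k+1}):

  H_0: rank C_0 − rank ∂_1 = 7 − 6 = 1, and the invariant factors of ∂_1 are all 1, so H_0 ≅ Z.
  H_1: rank ker ∂_1 − rank ∂_2 = (11 − 6) − 4 = 1, and the invariant factors of ∂_2 are all 1, so H_1 ≅ Z.
  H_2: rank ker ∂_2 − rank ∂_3 = (4 − 4) − 0 = 0, and there is no ∂_3, so H_2 ≅ 0.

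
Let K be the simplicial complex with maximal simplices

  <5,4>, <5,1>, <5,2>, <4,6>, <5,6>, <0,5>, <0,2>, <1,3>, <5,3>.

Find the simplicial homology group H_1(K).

H_1 ≅ Z^3.

Take the total order 0 < 1 < 2 < 3 < 4 < 5 < 6 on the vertex set. Then K (dimension 1) consists of the simplices:

  0-simplices (7): [0], [1], [2], [3], [4], [5], [6]
  1-simplices (9): [0,2], [0,5], [1,3], [1,5], [2,5], [3,5], [4,5], [4,6], [5,6]

so the chain groups are C_0 ≅ Z^7, C_1 ≅ Z^9.

Boundary ∂_1: C_1 → C_0 sends each edge [p,q] (with p < q) to q − p.
The 7×9 boundary matrix has rank 6 and Smith normal form diag(1,1,1,1,1,1).

Reading off H_k = ker ∂_k / im ∂_{k+1}:

  H_1: rank ker ∂_1 − rank ∂_2 = (9 − 6) − 0 = 3, and there is no ∂_2, so H_1 = Z^3.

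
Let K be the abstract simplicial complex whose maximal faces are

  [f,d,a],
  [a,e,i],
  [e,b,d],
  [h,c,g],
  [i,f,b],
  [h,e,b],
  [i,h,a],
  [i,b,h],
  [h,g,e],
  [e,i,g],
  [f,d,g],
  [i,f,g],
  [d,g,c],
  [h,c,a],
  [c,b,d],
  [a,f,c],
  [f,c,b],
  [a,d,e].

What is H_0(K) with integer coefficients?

We work with the vertex ordering a < b < c < d < e < f < g < h < i. The simplices of K, each written with vertices in increasing order, are:

  0-simplices (9): a, b, c, d, e, f, g, h, i
  1-simplices (27): ac, ad, ae, af, ah, ai, bc, bd, be, bf, bh, bi, cd, cf, cg, ch, de, df, dg, eg, eh, ei, fg, fi, gh, gi, hi
  2-simplices (18): acf, ach, ade, adf, aei, ahi, bcd, bcf, bde, beh, bfi, bhi, cdg, cgh, dfg, egh, egi, fgi

giving chain groups C_0 ≅ Z^9, C_1 ≅ Z^27, C_2 ≅ Z^18.

Boundary ∂_1: C_1 → C_0 is given by ∂[p,q] = [q] − [p].
The 9×27 boundary matrix has rank 8 and Smith normal form diag(1,1,1,1,1,1,1,1).

Boundary ∂_2: C_2 → C_1 maps a triangle to the signed sum of its edges. For instance
  ∂bcd = cd − bd + bc,
  ∂aei = ei − ai + ae.
This gives a 27×18 integer matrix of rank 18; reducing to Smith normal form yields diagonal entries (1,1,1,1,1,1,1,1,1,1,1,1,1,1,1,1,1,2).

Computing H_k = (kernel of ∂_k) / (image of ∂_{k+1}):

  H_0: rank C_0 − rank ∂_1 = 9 − 8 = 1, and the invariant factors of ∂_1 are all 1, so H_0 ≅ Z.

(K is a triangulation of the Klein bottle.)

H_0 = Z.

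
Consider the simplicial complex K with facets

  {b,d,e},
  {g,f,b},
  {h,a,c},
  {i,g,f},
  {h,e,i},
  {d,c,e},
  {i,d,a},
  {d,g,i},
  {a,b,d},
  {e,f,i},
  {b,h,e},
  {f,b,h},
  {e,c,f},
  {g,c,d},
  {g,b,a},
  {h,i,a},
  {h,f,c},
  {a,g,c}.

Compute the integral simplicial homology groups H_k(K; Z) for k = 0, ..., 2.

We work with the vertex ordering a < b < c < d < e < f < g < h < i. The simplices of K, each written with vertices in increasing order, are:

  0-simplices (9): a, b, c, d, e, f, g, h, i
  1-simplices (27): ab, ac, ad, ag, ah, ai, bd, be, bf, bg, bh, cd, ce, cf, cg, ch, de, dg, di, ef, eh, ei, fg, fh, fi, gi, hi
  2-simplices (18): abd, abg, acg, ach, adi, ahi, bde, beh, bfg, bfh, cde, cdg, cef, cfh, dgi, efi, ehi, fgi

so the chain groups are C_0 ≅ Z^9, C_1 ≅ Z^27, C_2 ≅ Z^18.

Boundary ∂_1: C_1 → C_0 maps an edge to its endpoints' difference, ∂[p,q] = q − p.
This gives a 9×27 integer matrix of rank 8; reducing to Smith normal form yields diagonal entries (1,1,1,1,1,1,1,1).

∂_2: C_2 → C_1 acts by ∂[p,q,r] = [q,r] − [p,r] + [p,q]. For instance
  ∂abg = bg − ag + ab,
  ∂abd = bd − ad + ab.
The resulting 27×18 matrix has rank 18, and its Smith normal form has invariant factors (1,1,1,1,1,1,1,1,1,1,1,1,1,1,1,1,1,2).

Reading off H_k = ker ∂_k / im ∂_{k+1}:

  H_0: rank C_0 − rank ∂_1 = 9 − 8 = 1, and the invariant factors of ∂_1 are all 1, so H_0 = Z.
  H_1: rank ker ∂_1 − rank ∂_2 = (27 − 8) − 18 = 1, and ∂_2 has invariant factor 2 > 1, so H_1 = Z ⊕ Z/2Z.
  H_2: rank ker ∂_2 − rank ∂_3 = (18 − 18) − 0 = 0, and there is no ∂_3, so H_2 = 0.

H_0 = Z,  H_1 = Z ⊕ Z/2Z,  H_2 = 0.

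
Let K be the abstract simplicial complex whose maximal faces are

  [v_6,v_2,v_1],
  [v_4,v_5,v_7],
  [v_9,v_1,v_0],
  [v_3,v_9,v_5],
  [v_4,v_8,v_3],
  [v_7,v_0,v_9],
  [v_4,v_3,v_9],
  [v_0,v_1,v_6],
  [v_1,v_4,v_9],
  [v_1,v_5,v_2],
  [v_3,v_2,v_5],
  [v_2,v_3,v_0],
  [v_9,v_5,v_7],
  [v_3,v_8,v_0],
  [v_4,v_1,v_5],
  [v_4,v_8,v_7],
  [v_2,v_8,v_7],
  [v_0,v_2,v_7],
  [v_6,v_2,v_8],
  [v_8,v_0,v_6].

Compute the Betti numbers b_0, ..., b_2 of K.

b_0 = 1, b_1 = 1, b_2 = 0.

Take the total order v_0 < v_1 < v_2 < v_3 < v_4 < v_5 < v_6 < v_7 < v_8 < v_9 on the vertex set. Then K (dimension 2) consists of the simplices:

  0-simplices (10): [v_0], [v_1], [v_2], [v_3], [v_4], [v_5], [v_6], [v_7], [v_8], [v_9]
  1-simplices (30): (30 of them)
  2-simplices (20): (20 of them)

so the chain groups are C_0 ≅ Z^10, C_1 ≅ Z^30, C_2 ≅ Z^20.

The boundary map ∂_1: C_1 → C_0 maps an edge to its endpoints' difference, ∂[p,q] = q − p.
As a 10×30 matrix over Z this has rank 9, with invariant factors (1,1,1,1,1,1,1,1,1).

The boundary map ∂_2: C_2 → C_1 acts by ∂[p,q,r] = [q,r] − [p,r] + [p,q]. For instance
  ∂[v_1,v_4,v_5] = [v_4,v_5] − [v_1,v_5] + [v_1,v_4],
  ∂[v_0,v_1,v_9] = [v_1,v_9] − [v_0,v_9] + [v_0,v_1].
This gives a 30×20 integer matrix of rank 20; reducing to Smith normal form yields diagonal entries (1,1,1,1,1,1,1,1,1,1,1,1,1,1,1,1,1,1,1,2).

From H_k ≅ ker(∂_k) / im(∂_{k+1}) we obtain:

  H_0: rank C_0 − rank ∂_1 = 10 − 9 = 1, and the invariant factors of ∂_1 are all 1, so H_0 ≅ Z.
  H_1: rank ker ∂_1 − rank ∂_2 = (30 − 9) − 20 = 1, and ∂_2 has invariant factor 2 > 1, so H_1 ≅ Z ⊕ Z/2Z.
  H_2: rank ker ∂_2 − rank ∂_3 = (20 − 20) − 0 = 0, and there is no ∂_3, so H_2 ≅ 0.

As a check, the Euler characteristic is 10 − 30 + 20 = 0, which agrees with 1 − 1 + 0 = 0.
(K is a triangulation of the Klein bottle.)

Hence the Betti numbers are b_0 = 1, b_1 = 1, b_2 = 0.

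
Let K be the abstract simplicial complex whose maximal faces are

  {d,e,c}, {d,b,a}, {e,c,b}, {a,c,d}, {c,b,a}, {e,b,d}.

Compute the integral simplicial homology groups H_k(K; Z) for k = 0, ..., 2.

H_0 = Z,  H_1 = 0,  H_2 = Z.

Fix the vertex order a < b < c < d < e and write every simplex with vertices in increasing order. Then dim K = 2 and the simplices of K are:

  0-simplices (5): a, b, c, d, e
  1-simplices (9): ab, ac, ad, bc, bd, be, cd, ce, de
  2-simplices (6): abc, abd, acd, bce, bde, cde

giving chain groups C_0 ≅ Z^5, C_1 ≅ Z^9, C_2 ≅ Z^6.

∂_1: C_1 → C_0 maps an edge to its endpoints' difference, ∂[p,q] = q − p. For instance
  ∂ce = e − c.
This gives a 5×9 integer matrix of rank 4; reducing to Smith normal form yields diagonal entries (1,1,1,1).

The boundary map ∂_2: C_2 → C_1 acts by ∂[p,q,r] = [q,r] − [p,r] + [p,q]. For instance
  ∂abc = bc − ac + ab,
  ∂cde = de − ce + cd.
As a 9×6 matrix over Z this has rank 5, with invariant factors (1,1,1,1,1).

Computing H_k = (kernel of ∂_k) / (image of ∂_{k+1}):

  H_0: rank C_0 − rank ∂_1 = 5 − 4 = 1, and the invariant factors of ∂_1 are all 1, so H_0 = Z.
  H_1: rank ker ∂_1 − rank ∂_2 = (9 − 4) − 5 = 0, and the invariant factors of ∂_2 are all 1, so H_1 = 0.
  H_2: rank ker ∂_2 − rank ∂_3 = (6 − 5) − 0 = 1, and there is no ∂_3, so H_2 = Z.

As a check, the Euler characteristic is 5 − 9 + 6 = 2, which agrees with 1 − 0 + 1 = 2.
(K is a triangulation of the 2-sphere S^2.)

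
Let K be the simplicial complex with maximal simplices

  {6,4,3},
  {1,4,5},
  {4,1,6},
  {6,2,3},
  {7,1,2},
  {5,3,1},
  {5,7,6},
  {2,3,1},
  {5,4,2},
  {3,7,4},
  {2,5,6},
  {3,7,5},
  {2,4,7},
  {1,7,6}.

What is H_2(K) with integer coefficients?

We work with the vertex ordering 1 < 2 < 3 < 4 < 5 < 6 < 7. The simplices of K, each written with vertices in increasing order, are:

  0-simplices (7): [1], [2], [3], [4], [5], [6], [7]
  1-simplices (21): [1,2], [1,3], [1,4], [1,5], [1,6], [1,7], [2,3], [2,4], [2,5], [2,6], [2,7], [3,4], [3,5], [3,6], [3,7], [4,5], [4,6], [4,7], [5,6], [5,7], [6,7]
  2-simplices (14): [1,2,3], [1,2,7], [1,3,5], [1,4,5], [1,4,6], [1,6,7], [2,3,6], [2,4,5], [2,4,7], [2,5,6], [3,4,6], [3,4,7], [3,5,7], [5,6,7]

Hence C_0 ≅ Z^7, C_1 ≅ Z^21, C_2 ≅ Z^14.

Boundary ∂_1: C_1 → C_0 is given by ∂[p,q] = [q] − [p]. For instance
  ∂[3,6] = [6] − [3].
This gives a 7×21 integer matrix of rank 6; reducing to Smith normal form yields diagonal entries (1,1,1,1,1,1).

∂_2: C_2 → C_1 acts by ∂[p,q,r] = [q,r] − [p,r] + [p,q]. For instance
  ∂[1,4,5] = [4,5] − [1,5] + [1,4],
  ∂[3,4,6] = [4,6] − [3,6] + [3,4].
The resulting 21×14 matrix has rank 13, and its Smith normal form has invariant factors (1,1,1,1,1,1,1,1,1,1,1,1,1).

From H_k ≅ ker(∂_k) / im(∂_{k+1}) we obtain:

  H_2: rank ker ∂_2 − rank ∂_3 = (14 − 13) − 0 = 1, and there is no ∂_3, so H_2 ≅ Z.

H_2 ≅ Z.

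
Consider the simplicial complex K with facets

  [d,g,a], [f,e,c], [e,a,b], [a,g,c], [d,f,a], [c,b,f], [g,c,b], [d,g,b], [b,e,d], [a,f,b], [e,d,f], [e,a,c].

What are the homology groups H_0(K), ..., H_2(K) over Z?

Fix the vertex order a < b < c < d < e < f < g and write every simplex with vertices in increasing order. Then dim K = 2 and the simplices of K are:

  0-simplices (7): a, b, c, d, e, f, g
  1-simplices (18): ab, ac, ad, ae, af, ag, bc, bd, be, bf, bg, ce, cf, cg, de, df, dg, ef
  2-simplices (12): abe, abf, ace, acg, adf, adg, bcf, bcg, bde, bdg, cef, def

Hence C_0 ≅ Z^7, C_1 ≅ Z^18, C_2 ≅ Z^12.

The boundary map ∂_1: C_1 → C_0 maps an edge to its endpoints' difference, ∂[p,q] = q − p. For instance
  ∂df = f − d.
The resulting 7×18 matrix has rank 6, and its Smith normal form has invariant factors (1,1,1,1,1,1).

∂_2: C_2 → C_1 maps a triangle to the signed sum of its edges. For instance
  ∂adg = dg − ag + ad,
  ∂bcf = cf − bf + bc.
This gives a 18×12 integer matrix of rank 12; reducing to Smith normal form yields diagonal entries (1,1,1,1,1,1,1,1,1,1,1,2).

Now H_k = ker ∂_k / im ∂_{k+1}, so:

  H_0: rank C_0 − rank ∂_1 = 7 − 6 = 1, and the invariant factors of ∂_1 are all 1, so H_0 = Z.
  H_1: rank ker ∂_1 − rank ∂_2 = (18 − 6) − 12 = 0, and ∂_2 has invariant factor 2 > 1, so H_1 = Z_2.
  H_2: rank ker ∂_2 − rank ∂_3 = (12 − 12) − 0 = 0, and there is no ∂_3, so H_2 = 0.

H_0 ≅ Z,  H_1 ≅ Z_2,  H_2 = 0.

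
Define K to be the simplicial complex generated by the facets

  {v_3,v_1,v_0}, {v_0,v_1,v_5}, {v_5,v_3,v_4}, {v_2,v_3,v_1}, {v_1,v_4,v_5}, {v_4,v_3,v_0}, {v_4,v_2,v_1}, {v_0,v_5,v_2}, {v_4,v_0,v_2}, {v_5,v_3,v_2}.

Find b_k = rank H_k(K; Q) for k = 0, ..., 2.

Fix the vertex order v_0 < v_1 < v_2 < v_3 < v_4 < v_5 and write every simplex with vertices in increasing order. Then dim K = 2 and the simplices of K are:

  0-simplices (6): [v_0], [v_1], [v_2], [v_3], [v_4], [v_5]
  1-simplices (15): (15 of them)
  2-simplices (10): [v_0,v_1,v_3], [v_0,v_1,v_5], [v_0,v_2,v_4], [v_0,v_2,v_5], [v_0,v_3,v_4], [v_1,v_2,v_3], [v_1,v_2,v_4], [v_1,v_4,v_5], [v_2,v_3,v_5], [v_3,v_4,v_5]

so the chain groups are C_0 ≅ Z^6, C_1 ≅ Z^15, C_2 ≅ Z^10.

Boundary ∂_1: C_1 → C_0 is given by ∂[p,q] = [q] − [p]. For instance
  ∂[v_1,v_2] = [v_2] − [v_1].
The 6×15 boundary matrix has rank 5 and Smith normal form diag(1,1,1,1,1).

The boundary map ∂_2: C_2 → C_1 maps a triangle to the signed sum of its edges. For instance
  ∂[v_1,v_4,v_5] = [v_4,v_5] − [v_1,v_5] + [v_1,v_4],
  ∂[v_0,v_1,v_3] = [v_1,v_3] − [v_0,v_3] + [v_0,v_1].
The 15×10 boundary matrix has rank 10 and Smith normal form diag(1,1,1,1,1,1,1,1,1,2).

Computing H_k = (kernel of ∂_k) / (image of ∂_{k+1}):

  H_0: rank C_0 − rank ∂_1 = 6 − 5 = 1, and the invariant factors of ∂_1 are all 1, so H_0 = Z.
  H_1: rank ker ∂_1 − rank ∂_2 = (15 − 5) − 10 = 0, and ∂_2 has invariant factor 2 > 1, so H_1 = Z/2.
  H_2: rank ker ∂_2 − rank ∂_3 = (10 − 10) − 0 = 0, and there is no ∂_3, so H_2 = 0.

As a check, the Euler characteristic is 6 − 15 + 10 = 1, which agrees with 1 − 0 + 0 = 1.
(K is a triangulation of the real projective plane RP^2.)

Hence the Betti numbers are b_0 = 1, b_1 = 0, b_2 = 0.

b_0 = 1, b_1 = 0, b_2 = 0.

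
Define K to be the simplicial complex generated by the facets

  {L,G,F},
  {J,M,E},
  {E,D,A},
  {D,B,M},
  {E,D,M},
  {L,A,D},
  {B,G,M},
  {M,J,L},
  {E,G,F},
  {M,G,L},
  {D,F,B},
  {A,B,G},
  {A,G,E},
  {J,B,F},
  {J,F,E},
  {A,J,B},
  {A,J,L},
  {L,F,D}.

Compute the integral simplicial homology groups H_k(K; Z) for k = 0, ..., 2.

Fix the vertex order A < B < D < E < F < G < J < L < M and write every simplex with vertices in increasing order. Then dim K = 2 and the simplices of K are:

  0-simplices (9): A, B, D, E, F, G, J, L, M
  1-simplices (27): AB, AD, AE, AG, AJ, AL, BD, BF, BG, BJ, BM, DE, DF, DL, DM, EF, EG, EJ, EM, FG, FJ, FL, GL, GM, JL, JM, LM
  2-simplices (18): ABG, ABJ, ADE, ADL, AEG, AJL, BDF, BDM, BFJ, BGM, DEM, DFL, EFG, EFJ, EJM, FGL, GLM, JLM

giving chain groups C_0 ≅ Z^9, C_1 ≅ Z^27, C_2 ≅ Z^18.

The boundary map ∂_1: C_1 → C_0 sends each edge [p,q] (with p < q) to q − p.
This gives a 9×27 integer matrix of rank 8; reducing to Smith normal form yields diagonal entries (1,1,1,1,1,1,1,1).

The boundary map ∂_2: C_2 → C_1 maps a triangle to the signed sum of its edges. For instance
  ∂JLM = LM − JM + JL,
  ∂AJL = JL − AL + AJ.
As a 27×18 matrix over Z this has rank 17, with invariant factors (1,1,1,1,1,1,1,1,1,1,1,1,1,1,1,1,1).

From H_k ≅ ker(∂_k) / im(∂_{k+1}) we obtain:

  H_0: rank C_0 − rank ∂_1 = 9 − 8 = 1, and the invariant factors of ∂_1 are all 1, so H_0 = Z.
  H_1: rank ker ∂_1 − rank ∂_2 = (27 − 8) − 17 = 2, and the invariant factors of ∂_2 are all 1, so H_1 = Z^2.
  H_2: rank ker ∂_2 − rank ∂_3 = (18 − 17) − 0 = 1, and there is no ∂_3, so H_2 = Z.

As a check, the Euler characteristic is 9 − 27 + 18 = 0, which agrees with 1 − 2 + 1 = 0.

H_0 ≅ Z,  H_1 ≅ Z^2,  H_2 ≅ Z.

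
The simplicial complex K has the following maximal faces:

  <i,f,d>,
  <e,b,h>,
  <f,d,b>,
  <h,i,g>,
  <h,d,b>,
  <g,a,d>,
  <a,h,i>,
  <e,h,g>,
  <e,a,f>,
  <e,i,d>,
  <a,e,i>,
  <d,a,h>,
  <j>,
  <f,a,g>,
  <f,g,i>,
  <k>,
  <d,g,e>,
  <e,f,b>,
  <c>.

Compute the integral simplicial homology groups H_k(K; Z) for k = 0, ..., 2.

H_0 = Z^4,  H_1 = Z^2,  H_2 = Z.

K has 11 vertices, 24 edges, 16 triangles.
rank ∂_0 = 0, rank ∂_1 = 7 ⇒ b_0 = 11 − 0 − 7 = 4; all invariant factors of ∂_1 are 1 so no torsion. So H_0 = Z^4.
rank ∂_1 = 7, rank ∂_2 = 15 ⇒ b_1 = 24 − 7 − 15 = 2; all invariant factors of ∂_2 are 1 so no torsion. So H_1 = Z^2.
rank ∂_2 = 15, rank ∂_3 = 0 ⇒ b_2 = 16 − 15 − 0 = 1. So H_2 = Z.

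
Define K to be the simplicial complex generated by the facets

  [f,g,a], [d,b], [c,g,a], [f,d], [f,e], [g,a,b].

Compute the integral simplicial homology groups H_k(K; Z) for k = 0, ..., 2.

Fix the vertex order a < b < c < d < e < f < g and write every simplex with vertices in increasing order. Then dim K = 2 and the simplices of K are:

  0-simplices (7): a, b, c, d, e, f, g
  1-simplices (10): ab, ac, af, ag, bd, bg, cg, df, ef, fg
  2-simplices (3): abg, acg, afg

so the chain groups are C_0 ≅ Z^7, C_1 ≅ Z^10, C_2 ≅ Z^3.

Boundary ∂_1: C_1 → C_0 is given by ∂[p,q] = [q] − [p]. For instance
  ∂ag = g − a.
The 7×10 boundary matrix has rank 6 and Smith normal form diag(1,1,1,1,1,1).

∂_2: C_2 → C_1 maps a triangle to the signed sum of its edges. For instance
  ∂acg = cg − ag + ac,
  ∂abg = bg − ag + ab.
This gives a 10×3 integer matrix of rank 3; reducing to Smith normal form yields diagonal entries (1,1,1).

From H_k ≅ ker(∂_k) / im(∂_{k+1}) we obtain:

  H_0: rank C_0 − rank ∂_1 = 7 − 6 = 1, and the invariant factors of ∂_1 are all 1, so H_0 = Z.
  H_1: rank ker ∂_1 − rank ∂_2 = (10 − 6) − 3 = 1, and the invariant factors of ∂_2 are all 1, so H_1 = Z.
  H_2: rank ker ∂_2 − rank ∂_3 = (3 − 3) − 0 = 0, and there is no ∂_3, so H_2 = 0.

H_0 = Z,  H_1 = Z,  H_2 = 0.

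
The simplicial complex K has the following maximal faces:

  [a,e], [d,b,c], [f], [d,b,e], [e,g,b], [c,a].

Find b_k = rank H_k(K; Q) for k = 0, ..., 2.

b_0 = 2, b_1 = 1, b_2 = 0.

We work with the vertex ordering a < b < c < d < e < f < g. The simplices of K, each written with vertices in increasing order, are:

  0-simplices (7): a, b, c, d, e, f, g
  1-simplices (9): ac, ae, bc, bd, be, bg, cd, de, eg
  2-simplices (3): bcd, bde, beg

Hence C_0 ≅ Z^7, C_1 ≅ Z^9, C_2 ≅ Z^3.

The boundary map ∂_1: C_1 → C_0 sends each edge [p,q] (with p < q) to q − p. For instance
  ∂be = e − b.
As a 7×9 matrix over Z this has rank 5, with invariant factors (1,1,1,1,1).

∂_2: C_2 → C_1 acts by ∂[p,q,r] = [q,r] − [p,r] + [p,q]. For instance
  ∂bcd = cd − bd + bc,
  ∂beg = eg − bg + be.
This gives a 9×3 integer matrix of rank 3; reducing to Smith normal form yields diagonal entries (1,1,1).

Now H_k = ker ∂_k / im ∂_{k+1}, so:

  H_0: rank C_0 − rank ∂_1 = 7 − 5 = 2, and the invariant factors of ∂_1 are all 1, so H_0 ≅ Z^2.
  H_1: rank ker ∂_1 − rank ∂_2 = (9 − 5) − 3 = 1, and the invariant factors of ∂_2 are all 1, so H_1 ≅ Z.
  H_2: rank ker ∂_2 − rank ∂_3 = (3 − 3) − 0 = 0, and there is no ∂_3, so H_2 ≅ 0.

Hence the Betti numbers are b_0 = 2, b_1 = 1, b_2 = 0.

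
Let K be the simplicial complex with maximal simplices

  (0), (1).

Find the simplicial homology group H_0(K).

H_0 = Z^2.

Fix the vertex order 0 < 1 and write every simplex with vertices in increasing order. Then dim K = 0 and the simplices of K are:

  0-simplices (2): [0], [1]

so the chain groups are C_0 ≅ Z^2.

From H_k ≅ ker(∂_k) / im(∂_{k+1}) we obtain:

  H_0: rank C_0 − rank ∂_1 = 2 − 0 = 2, and there is no ∂_1, so H_0 = Z^2.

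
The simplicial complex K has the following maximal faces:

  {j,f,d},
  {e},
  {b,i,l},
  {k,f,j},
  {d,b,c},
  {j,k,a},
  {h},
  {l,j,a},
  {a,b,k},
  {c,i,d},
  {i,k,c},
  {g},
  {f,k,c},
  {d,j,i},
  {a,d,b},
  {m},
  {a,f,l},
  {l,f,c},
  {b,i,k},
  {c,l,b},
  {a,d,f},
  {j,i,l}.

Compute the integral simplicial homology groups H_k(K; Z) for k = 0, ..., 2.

H_0 ≅ Z^5,  H_1 ≅ Z ⊕ Z/2Z,  H_2 = 0.

Fix the vertex order a < b < c < d < e < f < g < h < i < j < k < l < m and write every simplex with vertices in increasing order. Then dim K = 2 and the simplices of K are:

  0-simplices (13): a, b, c, d, e, f, g, h, i, j, k, l, m
  1-simplices (27): ab, ad, af, aj, ak, al, bc, bd, bi, bk, bl, cd, cf, ci, ck, cl, df, di, dj, fj, fk, fl, ij, ik, il, jk, jl
  2-simplices (18): abd, abk, adf, afl, ajk, ajl, bcd, bcl, bik, bil, cdi, cfk, cfl, cik, dfj, dij, fjk, ijl

Hence C_0 ≅ Z^13, C_1 ≅ Z^27, C_2 ≅ Z^18.

The boundary map ∂_1: C_1 → C_0 maps an edge to its endpoints' difference, ∂[p,q] = q − p.
This gives a 13×27 integer matrix of rank 8; reducing to Smith normal form yields diagonal entries (1,1,1,1,1,1,1,1).

The boundary map ∂_2: C_2 → C_1 acts by ∂[p,q,r] = [q,r] − [p,r] + [p,q]. For instance
  ∂abd = bd − ad + ab,
  ∂cfk = fk − ck + cf.
This gives a 27×18 integer matrix of rank 18; reducing to Smith normal form yields diagonal entries (1,1,1,1,1,1,1,1,1,1,1,1,1,1,1,1,1,2).

Computing H_k = (kernel of ∂_k) / (image of ∂_{k+1}):

  H_0: rank C_0 − rank ∂_1 = 13 − 8 = 5, and the invariant factors of ∂_1 are all 1, so H_0 ≅ Z^5.
  H_1: rank ker ∂_1 − rank ∂_2 = (27 − 8) − 18 = 1, and ∂_2 has invariant factor 2 > 1, so H_1 ≅ Z ⊕ Z/2Z.
  H_2: rank ker ∂_2 − rank ∂_3 = (18 − 18) − 0 = 0, and there is no ∂_3, so H_2 ≅ 0.

(K is a triangulation of the disjoint union of the Klein bottle and a set of 4 points.)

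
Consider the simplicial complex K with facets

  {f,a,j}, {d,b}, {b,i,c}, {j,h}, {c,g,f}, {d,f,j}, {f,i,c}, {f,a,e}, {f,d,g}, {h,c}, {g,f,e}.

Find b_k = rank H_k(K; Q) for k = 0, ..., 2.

b_0 = 1, b_1 = 2, b_2 = 0.

Order the vertices as a < b < c < d < e < f < g < h < i < j. Listing each simplex with vertices in this order, K has dimension 2 with simplices:

  0-simplices (10): a, b, c, d, e, f, g, h, i, j
  1-simplices (19): ae, af, aj, bc, bd, bi, cf, cg, ch, ci, df, dg, dj, ef, eg, fg, fi, fj, hj
  2-simplices (8): aef, afj, bci, cfg, cfi, dfg, dfj, efg

so the chain groups are C_0 ≅ Z^10, C_1 ≅ Z^19, C_2 ≅ Z^8.

∂_1: C_1 → C_0 maps an edge to its endpoints' difference, ∂[p,q] = q − p. For instance
  ∂dj = j − d.
The 10×19 boundary matrix has rank 9 and Smith normal form diag(1,1,1,1,1,1,1,1,1).

∂_2: C_2 → C_1 sends each 2-simplex [p,q,r] to [q,r] − [p,r] + [p,q]. For instance
  ∂dfg = fg − dg + df,
  ∂efg = fg − eg + ef.
The resulting 19×8 matrix has rank 8, and its Smith normal form has invariant factors (1,1,1,1,1,1,1,1).

Now H_k = ker ∂_k / im ∂_{k+1}, so:

  H_0: rank C_0 − rank ∂_1 = 10 − 9 = 1, and the invariant factors of ∂_1 are all 1, so H_0 = Z.
  H_1: rank ker ∂_1 − rank ∂_2 = (19 − 9) − 8 = 2, and the invariant factors of ∂_2 are all 1, so H_1 = Z^2.
  H_2: rank ker ∂_2 − rank ∂_3 = (8 − 8) − 0 = 0, and there is no ∂_3, so H_2 = 0.

As a check, the Euler characteristic is 10 − 19 + 8 = -1, which agrees with 1 − 2 + 0 = -1.

Hence the Betti numbers are b_0 = 1, b_1 = 2, b_2 = 0.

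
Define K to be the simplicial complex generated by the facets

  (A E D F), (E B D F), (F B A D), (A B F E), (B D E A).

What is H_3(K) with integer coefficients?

K has 5 vertices, 10 edges, 10 triangles, 5 3-simplices.
rank ∂_3 = 4, rank ∂_4 = 0 ⇒ b_3 = 5 − 4 − 0 = 1. So H_3 = Z.

H_3 ≅ Z.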